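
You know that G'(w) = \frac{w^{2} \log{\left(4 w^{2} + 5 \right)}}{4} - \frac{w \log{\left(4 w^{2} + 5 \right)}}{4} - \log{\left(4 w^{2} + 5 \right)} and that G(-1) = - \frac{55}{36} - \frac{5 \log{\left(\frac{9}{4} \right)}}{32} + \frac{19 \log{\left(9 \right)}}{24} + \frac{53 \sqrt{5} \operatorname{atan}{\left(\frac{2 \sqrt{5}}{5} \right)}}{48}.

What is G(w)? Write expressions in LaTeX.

Integrate term by term and add the pieces.
A general antiderivative is - \frac{w^{3}}{18} + \frac{w^{2}}{8} + \frac{53 w}{24} + \left(\frac{w^{3}}{12} - \frac{w^{2}}{8} - w\right) \log{\left(4 w^{2} + 5 \right)} - \frac{5 \log{\left(w^{2} + \frac{5}{4} \right)}}{32} - \frac{53 \sqrt{5} \operatorname{atan}{\left(\frac{2 \sqrt{5} w}{5} \right)}}{48} + C.
The condition gives C = - \frac{55}{36} - \frac{5 \log{\left(\frac{9}{4} \right)}}{32} + \frac{19 \log{\left(9 \right)}}{24} + \frac{53 \sqrt{5} \operatorname{atan}{\left(\frac{2 \sqrt{5}}{5} \right)}}{48} - (- \frac{73}{36} - \frac{5 \log{\left(\frac{9}{4} \right)}}{32} + \frac{19 \log{\left(9 \right)}}{24} + \frac{53 \sqrt{5} \operatorname{atan}{\left(\frac{2 \sqrt{5}}{5} \right)}}{48}) = \frac{1}{2}.
So G(w) = \frac{- 16 w^{3} + 36 w^{2} + 12 w \left(2 w^{2} - 3 w - 24\right) \log{\left(4 w^{2} + 5 \right)} + 636 w - 45 \log{\left(w^{2} + \frac{5}{4} \right)} - 318 \sqrt{5} \operatorname{atan}{\left(\frac{2 \sqrt{5} w}{5} \right)} + 144}{288}.
Check: d/dw[\frac{- 16 w^{3} + 36 w^{2} + 12 w \left(2 w^{2} - 3 w - 24\right) \log{\left(4 w^{2} + 5 \right)} + 636 w - 45 \log{\left(w^{2} + \frac{5}{4} \right)} - 318 \sqrt{5} \operatorname{atan}{\left(\frac{2 \sqrt{5} w}{5} \right)} + 144}{288}] = \frac{w^{2} \log{\left(4 w^{2} + 5 \right)}}{4} - \frac{w \log{\left(4 w^{2} + 5 \right)}}{4} - \log{\left(4 w^{2} + 5 \right)} = G'(w).

G(w) = \frac{- 16 w^{3} + 36 w^{2} + 12 w \left(2 w^{2} - 3 w - 24\right) \log{\left(4 w^{2} + 5 \right)} + 636 w - 45 \log{\left(w^{2} + \frac{5}{4} \right)} - 318 \sqrt{5} \operatorname{atan}{\left(\frac{2 \sqrt{5} w}{5} \right)} + 144}{288}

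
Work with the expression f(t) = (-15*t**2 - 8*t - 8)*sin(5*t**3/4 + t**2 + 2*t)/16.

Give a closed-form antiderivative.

An antiderivative is F(t) = cos(5*t**3/4 + t**2 + 2*t)/4.

The substitution u = 5*t**3/4 + t**2 + 2*t works: f is exactly (dF/du)*(du/dt) for that inner function.
Check: d/dt[cos(5*t**3/4 + t**2 + 2*t)/4] = -15*t**2*sin(5*t**3/4 + t**2 + 2*t)/16 - t*sin(5*t**3/4 + t**2 + 2*t)/2 - sin(5*t**3/4 + t**2 + 2*t)/2, which equals f(t).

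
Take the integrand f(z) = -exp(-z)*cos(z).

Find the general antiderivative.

F(z) = -exp(-z)*sin(z)/2 + exp(-z)*cos(z)/2 + C

A candidate is checked by its d/dz: the result must match f(z).
Check: d/dz[-exp(-z)*sin(z)/2 + exp(-z)*cos(z)/2] = -exp(-z)*cos(z) = f(z).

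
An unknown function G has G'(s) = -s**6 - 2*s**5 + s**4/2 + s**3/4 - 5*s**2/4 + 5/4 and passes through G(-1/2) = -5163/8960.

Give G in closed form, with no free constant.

The integrand splits into summands that can be handled one at a time.
A general antiderivative is -s**7/7 - s**6/3 + s**5/10 + s**4/16 - 5*s**3/12 + 5*s/4 + C.
The condition gives C = -5163/8960 - (-5163/8960) = 0.
So G(s) = -s*(240*s**6 + 560*s**5 - 168*s**4 - 105*s**3 + 700*s**2 - 2100)/1680.
Check: d/ds[-s*(240*s**6 + 560*s**5 - 168*s**4 - 105*s**3 + 700*s**2 - 2100)/1680] = -s**6 - 2*s**5 + s**4/2 + s**3/4 - 5*s**2/4 + 5/4 = G'(s).

G(s) = -s*(240*s**6 + 560*s**5 - 168*s**4 - 105*s**3 + 700*s**2 - 2100)/1680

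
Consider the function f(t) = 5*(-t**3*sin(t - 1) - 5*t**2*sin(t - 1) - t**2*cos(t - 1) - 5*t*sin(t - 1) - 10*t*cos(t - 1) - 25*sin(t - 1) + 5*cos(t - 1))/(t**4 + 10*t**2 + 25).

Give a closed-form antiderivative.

An antiderivative is F(t) = (5*t*cos(t - 1) + 25*cos(t - 1))/(t**2 + 5).

An antiderivative F(t) passes only if d/dt[F] lands on f(t) exactly.
Check: d/dt[(5*t*cos(t - 1) + 25*cos(t - 1))/(t**2 + 5)] = (-5*t**3*sin(t - 1) - 25*t**2*sin(t - 1) - 5*t**2*cos(t - 1) - 25*t*sin(t - 1) - 50*t*cos(t - 1) - 125*sin(t - 1) + 25*cos(t - 1))/(t**4 + 10*t**2 + 25), which equals f(t).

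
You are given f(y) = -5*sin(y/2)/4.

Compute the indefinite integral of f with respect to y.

F(y) = 5*cos(y/2)/2 + C

A candidate is checked by its d/dy: the result must match f(y).
Check: d/dy[5*cos(y/2)/2] = -5*sin(y/2)/4 = f(y).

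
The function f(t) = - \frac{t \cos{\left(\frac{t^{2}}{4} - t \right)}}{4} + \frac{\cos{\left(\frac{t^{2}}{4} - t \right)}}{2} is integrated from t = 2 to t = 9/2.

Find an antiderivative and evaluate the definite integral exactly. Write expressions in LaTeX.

f matches the chain-rule pattern g'(h)*h' with inner function h(t) = \frac{t^{2}}{4} - t; substituting u = h(t) collapses the integral.
F(t) = - \frac{\sin{\left(\frac{t^{2}}{4} - t \right)}}{2} is an antiderivative of f.
Check: d/dt[- \frac{\sin{\left(\frac{t^{2}}{4} - t \right)}}{2}] = - \frac{t \cos{\left(\frac{t^{2}}{4} - t \right)}}{4} + \frac{\cos{\left(\frac{t^{2}}{4} - t \right)}}{2} = f(t).
F(9/2) = - \frac{\sin{\left(\frac{9}{16} \right)}}{2}; F(2) = \frac{\sin{\left(1 \right)}}{2}.
Integral = F(9/2) - F(2) = - \frac{\sin{\left(1 \right)}}{2} - \frac{\sin{\left(\frac{9}{16} \right)}}{2}.

Antiderivative: F(t) = - \frac{\sin{\left(\frac{t^{2}}{4} - t \right)}}{2}; value = - \frac{\sin{\left(1 \right)}}{2} - \frac{\sin{\left(\frac{9}{16} \right)}}{2}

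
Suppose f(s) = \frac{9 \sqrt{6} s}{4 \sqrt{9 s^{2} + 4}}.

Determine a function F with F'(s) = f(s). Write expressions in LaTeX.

The substitution u = \frac{3 s^{2}}{2} + \frac{2}{3} works: f is exactly (dF/du)*(du/ds) for that inner function.
Check: d/ds[\frac{\sqrt{6} \sqrt{9 s^{2} + 4}}{4}] = \frac{9 \sqrt{6} s}{4 \sqrt{9 s^{2} + 4}} = f(s).

An antiderivative is F(s) = \frac{\sqrt{6} \sqrt{9 s^{2} + 4}}{4}.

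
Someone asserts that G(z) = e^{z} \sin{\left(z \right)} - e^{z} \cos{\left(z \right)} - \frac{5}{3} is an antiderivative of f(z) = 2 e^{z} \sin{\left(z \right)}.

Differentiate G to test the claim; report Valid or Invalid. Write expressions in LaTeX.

Valid: G'(z) = f(z).

d/dz[G] = 2 e^{z} \sin{\left(z \right)}
This equals f(z) exactly, so the claim holds.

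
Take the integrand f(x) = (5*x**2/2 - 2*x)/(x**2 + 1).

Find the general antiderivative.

Any candidate F(x) must reproduce f(x) exactly when differentiated.
Check: d/dx[5*x/2 - log(x**2 + 1) - 5*atan(x)/2] = (5*x**2 - 4*x)/(2*x**2 + 2), which equals f(x).

F(x) = 5*x/2 - log(x**2 + 1) - 5*atan(x)/2 + C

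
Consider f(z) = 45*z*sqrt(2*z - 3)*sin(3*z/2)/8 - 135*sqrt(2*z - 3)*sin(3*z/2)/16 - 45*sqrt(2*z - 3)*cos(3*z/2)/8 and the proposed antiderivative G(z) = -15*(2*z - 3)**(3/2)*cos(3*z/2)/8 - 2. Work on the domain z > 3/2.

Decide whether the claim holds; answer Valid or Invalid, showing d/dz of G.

d/dz[G] = 45*z*sqrt(2*z - 3)*sin(3*z/2)/8 - 135*sqrt(2*z - 3)*sin(3*z/2)/16 - 45*sqrt(2*z - 3)*cos(3*z/2)/8
This equals f(z) exactly, so the claim holds.

Valid - differentiating G returns exactly f.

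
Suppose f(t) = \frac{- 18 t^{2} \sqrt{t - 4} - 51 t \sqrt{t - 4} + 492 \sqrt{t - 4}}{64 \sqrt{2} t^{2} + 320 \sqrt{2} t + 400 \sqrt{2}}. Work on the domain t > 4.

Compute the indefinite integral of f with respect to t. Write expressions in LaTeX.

Recognize the product-rule pattern: f = u'v + uv' with u = - \frac{3 \left(\frac{t}{2} - 2\right)^{\frac{5}{2}}}{2}, v = \frac{1}{2 t + 5}, so integration by parts undoes it.
Check: d/dt[- \frac{3 \left(\frac{t}{2} - 2\right)^{\frac{5}{2}}}{2 \left(2 t + 5\right)}] = \frac{- 18 t^{2} \sqrt{t - 4} - 51 t \sqrt{t - 4} + 492 \sqrt{t - 4}}{64 \sqrt{2} t^{2} + 320 \sqrt{2} t + 400 \sqrt{2}} = f(t).

F(t) = - \frac{3 \left(\frac{t}{2} - 2\right)^{\frac{5}{2}}}{2 \left(2 t + 5\right)} + C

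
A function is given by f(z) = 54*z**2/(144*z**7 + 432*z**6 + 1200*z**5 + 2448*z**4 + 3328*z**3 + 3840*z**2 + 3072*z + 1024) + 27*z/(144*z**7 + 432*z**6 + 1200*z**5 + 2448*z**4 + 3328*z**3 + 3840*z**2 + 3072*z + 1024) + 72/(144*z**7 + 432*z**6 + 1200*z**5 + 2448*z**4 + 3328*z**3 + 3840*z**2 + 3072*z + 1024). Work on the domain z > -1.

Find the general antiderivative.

F(z) = -3/(32*z**4 + 64*z**3 + 352*z**2/3 + 512*z/3 + 256/3) + C

Recognize the product-rule pattern: f = u'v + uv' with u = -3/(16*(2*z + 2)**2), v = 1/(z**2/2 + 4/3), so integration by parts undoes it.
Check: d/dz[-3/(32*z**4 + 64*z**3 + 352*z**2/3 + 512*z/3 + 256/3)] = (54*z**2 + 27*z + 72)/(144*z**7 + 432*z**6 + 1200*z**5 + 2448*z**4 + 3328*z**3 + 3840*z**2 + 3072*z + 1024), which equals f(z).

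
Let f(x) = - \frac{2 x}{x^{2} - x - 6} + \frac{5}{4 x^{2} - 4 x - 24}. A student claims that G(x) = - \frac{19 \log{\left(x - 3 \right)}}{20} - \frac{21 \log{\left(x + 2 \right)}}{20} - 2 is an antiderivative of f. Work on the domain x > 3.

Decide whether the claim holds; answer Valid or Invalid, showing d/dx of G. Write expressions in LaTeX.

d/dx[G] = \frac{5 - 8 x}{4 x^{2} - 4 x - 24}
This equals f(x) exactly, so the claim holds.

Valid - the claim checks out under differentiation.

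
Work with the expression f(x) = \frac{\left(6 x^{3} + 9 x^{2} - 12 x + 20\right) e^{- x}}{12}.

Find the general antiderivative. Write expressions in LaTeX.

F(x) = \frac{\left(- 6 x^{3} - 27 x^{2} - 42 x - 62\right) e^{- x}}{12} + C

Recognize the product-rule pattern: f = u'v + uv' with u = - \frac{x^{3}}{2} - \frac{9 x^{2}}{4} - \frac{7 x}{2} - \frac{31}{6}, v = e^{- x}, so integration by parts undoes it.
Check: d/dx[\frac{\left(- 6 x^{3} - 27 x^{2} - 42 x - 62\right) e^{- x}}{12}] = \frac{\left(6 x^{3} + 9 x^{2} - 12 x + 20\right) e^{- x}}{12} = f(x).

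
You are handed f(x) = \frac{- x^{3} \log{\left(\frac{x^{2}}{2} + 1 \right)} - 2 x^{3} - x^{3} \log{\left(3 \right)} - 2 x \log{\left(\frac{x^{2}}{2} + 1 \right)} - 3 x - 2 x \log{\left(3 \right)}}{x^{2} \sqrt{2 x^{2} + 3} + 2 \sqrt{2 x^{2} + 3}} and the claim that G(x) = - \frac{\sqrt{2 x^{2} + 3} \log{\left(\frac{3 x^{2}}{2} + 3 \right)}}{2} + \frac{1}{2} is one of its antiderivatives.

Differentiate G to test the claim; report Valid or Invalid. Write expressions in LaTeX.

Valid. The derivative of G reproduces f.

d/dx[G] = \frac{- x^{3} \log{\left(\frac{x^{2}}{2} + 1 \right)} - 2 x^{3} - x^{3} \log{\left(3 \right)} - 2 x \log{\left(\frac{x^{2}}{2} + 1 \right)} - 3 x - 2 x \log{\left(3 \right)}}{x^{2} \sqrt{2 x^{2} + 3} + 2 \sqrt{2 x^{2} + 3}}
This equals f(x) exactly, so the claim holds.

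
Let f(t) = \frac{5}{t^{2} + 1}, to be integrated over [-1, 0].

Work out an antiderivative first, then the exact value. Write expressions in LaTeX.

Recover f(t) by differentiating a candidate F(t); any mismatch rules it out.
F(t) = 5 \operatorname{atan}{\left(t \right)} is an antiderivative of f.
Check: d/dt[5 \operatorname{atan}{\left(t \right)}] = \frac{5}{t^{2} + 1} = f(t).
F(0) = 0; F(-1) = - \frac{5 \pi}{4}.
Integral = F(0) - F(-1) = \frac{5 \pi}{4}.

Antiderivative: F(t) = 5 \operatorname{atan}{\left(t \right)}; value = \frac{5 \pi}{4}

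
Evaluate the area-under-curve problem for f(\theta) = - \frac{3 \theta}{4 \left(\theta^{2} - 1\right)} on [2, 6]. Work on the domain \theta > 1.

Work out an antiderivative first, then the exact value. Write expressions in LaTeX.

Factor the denominator (4 \left(\theta - 1\right) \left(\theta + 1\right)) and decompose: f = - \frac{3}{8 \left(\theta + 1\right)} - \frac{3}{8 \left(\theta - 1\right)}; each piece integrates to a log, atan, or power term.
F(\theta) = - \frac{3 \log{\left(\theta^{2} - 1 \right)}}{8} is an antiderivative of f.
Check: d/d\theta[- \frac{3 \log{\left(\theta^{2} - 1 \right)}}{8}] = - \frac{3 \theta}{4 \theta^{2} - 4}, which equals f(\theta).
F(6) = - \frac{3 \log{\left(35 \right)}}{8}; F(2) = - \frac{3 \log{\left(3 \right)}}{8}.
Integral = F(6) - F(2) = - \frac{3 \log{\left(35 \right)}}{8} + \frac{3 \log{\left(3 \right)}}{8}.

Antiderivative: F(\theta) = - \frac{3 \log{\left(\theta^{2} - 1 \right)}}{8}; value = - \frac{3 \log{\left(35 \right)}}{8} + \frac{3 \log{\left(3 \right)}}{8}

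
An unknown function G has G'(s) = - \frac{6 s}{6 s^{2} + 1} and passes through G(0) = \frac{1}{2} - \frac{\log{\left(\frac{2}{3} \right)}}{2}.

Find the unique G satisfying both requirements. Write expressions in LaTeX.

The substitution u = 4 s^{2} + \frac{2}{3} works: G'(s) is exactly (dG/du)*(du/ds) for that inner function.
A general antiderivative is - \frac{\log{\left(4 s^{2} + \frac{2}{3} \right)}}{2} + C.
The condition gives C = \frac{1}{2} - \frac{\log{\left(\frac{2}{3} \right)}}{2} - (- \frac{\log{\left(\frac{2}{3} \right)}}{2}) = \frac{1}{2}.
So G(s) = - \frac{\log{\left(4 s^{2} + \frac{2}{3} \right)} - 1}{2}.
Check: d/ds[- \frac{\log{\left(4 s^{2} + \frac{2}{3} \right)} - 1}{2}] = - \frac{6 s}{6 s^{2} + 1} = G'(s).

G(s) = - \frac{\log{\left(4 s^{2} + \frac{2}{3} \right)} - 1}{2}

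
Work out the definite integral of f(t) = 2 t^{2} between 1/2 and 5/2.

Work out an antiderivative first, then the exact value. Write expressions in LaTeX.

Antiderivative: F(t) = \frac{2 t^{3}}{3}; value = \frac{31}{3}

A first test for any F(t): its t-derivative must equal f(t) identically.
F(t) = \frac{2 t^{3}}{3} is an antiderivative of f.
Check: d/dt[\frac{2 t^{3}}{3}] = 2 t^{2} = f(t).
F(5/2) = \frac{125}{12}; F(1/2) = \frac{1}{12}.
Integral = F(5/2) - F(1/2) = \frac{31}{3}.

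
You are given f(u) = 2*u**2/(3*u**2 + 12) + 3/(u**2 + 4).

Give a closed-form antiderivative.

An antiderivative is F(u) = 2*u/3 + atan(u/2)/6.

Integrate term by term and add the pieces.
Check: d/du[2*u/3 + atan(u/2)/6] = (2*u**2 + 9)/(3*u**2 + 12), which equals f(u).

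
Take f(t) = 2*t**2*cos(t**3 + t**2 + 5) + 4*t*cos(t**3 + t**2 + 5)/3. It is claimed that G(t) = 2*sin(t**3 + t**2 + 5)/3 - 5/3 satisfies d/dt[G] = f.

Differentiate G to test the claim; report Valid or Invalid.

Valid. The derivative of G reproduces f.

d/dt[G] = 2*t**2*cos(t**3 + t**2 + 5) + 4*t*cos(t**3 + t**2 + 5)/3
This equals f(t) exactly, so the claim holds.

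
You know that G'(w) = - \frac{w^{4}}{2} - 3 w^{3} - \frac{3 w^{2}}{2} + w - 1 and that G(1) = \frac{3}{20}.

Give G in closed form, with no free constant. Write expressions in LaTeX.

G(w) = - \frac{w^{5}}{10} - \frac{3 w^{4}}{4} - \frac{w^{3}}{2} + \frac{w^{2}}{2} - w + 2

The integrand splits into summands that can be handled one at a time.
A general antiderivative is - \frac{w^{5}}{10} - \frac{3 w^{4}}{4} - \frac{w^{3}}{2} + \frac{w^{2}}{2} - w + C.
The condition gives C = \frac{3}{20} - (- \frac{37}{20}) = 2.
So G(w) = - \frac{w^{5}}{10} - \frac{3 w^{4}}{4} - \frac{w^{3}}{2} + \frac{w^{2}}{2} - w + 2.
Check: d/dw[- \frac{w^{5}}{10} - \frac{3 w^{4}}{4} - \frac{w^{3}}{2} + \frac{w^{2}}{2} - w + 2] = - \frac{w^{4}}{2} - 3 w^{3} - \frac{3 w^{2}}{2} + w - 1 = G'(w).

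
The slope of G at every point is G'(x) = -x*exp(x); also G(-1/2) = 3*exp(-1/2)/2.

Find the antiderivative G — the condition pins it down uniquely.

Recognize the product-rule pattern: G'(x) = u'v + uv' with u = 1 - x, v = exp(x), so integration by parts undoes it.
A general antiderivative is (1 - x)*exp(x) + C.
The condition gives C = 3*exp(-1/2)/2 - (3*exp(-1/2)/2) = 0.
So G(x) = (1 - x)*exp(x).
Check: d/dx[(1 - x)*exp(x)] = -x*exp(x) = G'(x).

G(x) = (1 - x)*exp(x)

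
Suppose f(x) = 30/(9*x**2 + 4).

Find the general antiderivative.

Recover f(x) by differentiating a candidate F(x); any mismatch rules it out.
Check: d/dx[5*atan(3*x/2)] = 30/(9*x**2 + 4) = f(x).

F(x) = 5*atan(3*x/2) + C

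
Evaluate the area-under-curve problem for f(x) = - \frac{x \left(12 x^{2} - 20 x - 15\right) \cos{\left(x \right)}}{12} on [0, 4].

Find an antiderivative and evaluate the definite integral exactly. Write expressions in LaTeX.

For F(x) to be correct the identity F'(x) - f(x) = 0 must hold.
F(x) = - x^{3} \sin{\left(x \right)} + \frac{5 x^{2} \sin{\left(x \right)}}{3} - 3 x^{2} \cos{\left(x \right)} + \frac{29 x \sin{\left(x \right)}}{4} + \frac{10 x \cos{\left(x \right)}}{3} - \frac{10 \sin{\left(x \right)}}{3} + \frac{29 \cos{\left(x \right)}}{4} is an antiderivative of f.
Check: d/dx[- x^{3} \sin{\left(x \right)} + \frac{5 x^{2} \sin{\left(x \right)}}{3} - 3 x^{2} \cos{\left(x \right)} + \frac{29 x \sin{\left(x \right)}}{4} + \frac{10 x \cos{\left(x \right)}}{3} - \frac{10 \sin{\left(x \right)}}{3} + \frac{29 \cos{\left(x \right)}}{4}] = - x^{3} \cos{\left(x \right)} + \frac{5 x^{2} \cos{\left(x \right)}}{3} + \frac{5 x \cos{\left(x \right)}}{4}, which equals f(x).
F(4) = - \frac{35 \sin{\left(4 \right)}}{3} - \frac{329 \cos{\left(4 \right)}}{12}; F(0) = \frac{29}{4}.
Integral = F(4) - F(0) = - \frac{29}{4} - \frac{35 \sin{\left(4 \right)}}{3} - \frac{329 \cos{\left(4 \right)}}{12}.

Antiderivative: F(x) = - x^{3} \sin{\left(x \right)} + \frac{5 x^{2} \sin{\left(x \right)}}{3} - 3 x^{2} \cos{\left(x \right)} + \frac{29 x \sin{\left(x \right)}}{4} + \frac{10 x \cos{\left(x \right)}}{3} - \frac{10 \sin{\left(x \right)}}{3} + \frac{29 \cos{\left(x \right)}}{4}; value = - \frac{29}{4} - \frac{35 \sin{\left(4 \right)}}{3} - \frac{329 \cos{\left(4 \right)}}{12}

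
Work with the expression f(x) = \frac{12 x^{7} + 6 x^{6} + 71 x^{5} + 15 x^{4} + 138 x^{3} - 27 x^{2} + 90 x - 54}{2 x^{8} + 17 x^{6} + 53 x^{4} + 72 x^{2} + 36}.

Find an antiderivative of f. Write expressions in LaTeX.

Recover f(x) by differentiating a candidate F(x); any mismatch rules it out.
Check: d/dx[- \frac{3 x}{x^{2} + 2} + \frac{3 \log{\left(\frac{2 x^{4}}{3} + 3 x^{2} + 3 \right)}}{2} + \frac{1}{x^{2} + 2}] = \frac{12 x^{7} + 6 x^{6} + 71 x^{5} + 15 x^{4} + 138 x^{3} - 27 x^{2} + 90 x - 54}{2 x^{8} + 17 x^{6} + 53 x^{4} + 72 x^{2} + 36} = f(x).

An antiderivative is F(x) = - \frac{3 x}{x^{2} + 2} + \frac{3 \log{\left(\frac{2 x^{4}}{3} + 3 x^{2} + 3 \right)}}{2} + \frac{1}{x^{2} + 2}.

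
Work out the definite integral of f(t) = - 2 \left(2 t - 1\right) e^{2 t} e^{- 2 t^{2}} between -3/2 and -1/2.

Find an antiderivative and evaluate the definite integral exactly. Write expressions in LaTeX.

f matches the chain-rule pattern g'(h)*h' with inner function h(t) = - 2 t^{2} + 2 t; substituting u = h(t) collapses the integral.
F(t) = e^{2 t} e^{- 2 t^{2}} is an antiderivative of f.
Check: d/dt[e^{2 t} e^{- 2 t^{2}}] = \left(- 4 t e^{2 t} + 2 e^{2 t}\right) e^{- 2 t^{2}}, which equals f(t).
F(-1/2) = e^{- \frac{3}{2}}; F(-3/2) = e^{- \frac{15}{2}}.
Integral = F(-1/2) - F(-3/2) = - \frac{1}{e^{\frac{15}{2}}} + e^{- \frac{3}{2}}.

Antiderivative: F(t) = e^{2 t} e^{- 2 t^{2}}; value = - \frac{1}{e^{\frac{15}{2}}} + e^{- \frac{3}{2}}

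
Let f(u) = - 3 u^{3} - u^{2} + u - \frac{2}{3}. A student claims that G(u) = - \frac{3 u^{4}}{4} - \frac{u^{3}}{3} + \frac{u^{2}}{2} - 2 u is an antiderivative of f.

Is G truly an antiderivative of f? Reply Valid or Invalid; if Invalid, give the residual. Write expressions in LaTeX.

Invalid: d/du[G] - f = - \frac{4}{3}, which is not 0.

d/du[G] = - 3 u^{3} - u^{2} + u - 2
d/du[G] - f(u) = - \frac{4}{3} != 0.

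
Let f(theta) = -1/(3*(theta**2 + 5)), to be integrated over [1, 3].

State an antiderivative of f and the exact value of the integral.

A first test for any F(theta): its theta-derivative must equal f(theta) identically.
F(theta) = -sqrt(5)*atan(sqrt(5)*theta/5)/15 is an antiderivative of f.
Check: d/dtheta[-sqrt(5)*atan(sqrt(5)*theta/5)/15] = -1/(3*theta**2 + 15), which equals f(theta).
F(3) = -sqrt(5)*atan(3*sqrt(5)/5)/15; F(1) = -sqrt(5)*atan(sqrt(5)/5)/15.
Integral = F(3) - F(1) = -sqrt(5)*atan(3*sqrt(5)/5)/15 + sqrt(5)*atan(sqrt(5)/5)/15.

Antiderivative: F(theta) = -sqrt(5)*atan(sqrt(5)*theta/5)/15; value = -sqrt(5)*atan(3*sqrt(5)/5)/15 + sqrt(5)*atan(sqrt(5)/5)/15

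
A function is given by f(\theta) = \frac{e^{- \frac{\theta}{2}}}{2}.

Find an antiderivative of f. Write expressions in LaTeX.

An antiderivative is F(\theta) = - e^{- \frac{\theta}{2}}.

For F(\theta) to be correct the identity F'(\theta) - f(\theta) = 0 must hold.
Check: d/d\theta[- e^{- \frac{\theta}{2}}] = \frac{e^{- \frac{\theta}{2}}}{2} = f(\theta).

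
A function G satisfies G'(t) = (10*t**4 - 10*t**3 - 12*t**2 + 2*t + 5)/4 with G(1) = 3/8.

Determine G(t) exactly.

G(t) = t*(4*t - 5)*(t**3 - 2*t - 2)/8

G'(t) has the shape u'v + uv' for u = t**2 - 5*t/4 and v = t**3/2 - t - 1 — it is the derivative of the product u*v.
A general antiderivative is (t**2 - 5*t/4)*(t**3/2 - t - 1) + C.
The condition gives C = 3/8 - (3/8) = 0.
So G(t) = t*(4*t - 5)*(t**3 - 2*t - 2)/8.
Check: d/dt[t*(4*t - 5)*(t**3 - 2*t - 2)/8] = 5*t**4/2 - 5*t**3/2 - 3*t**2 + t/2 + 5/4, which equals G'(t).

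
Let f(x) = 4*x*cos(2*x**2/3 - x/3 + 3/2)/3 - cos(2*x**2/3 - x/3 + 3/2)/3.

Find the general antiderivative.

The substitution u = 2*x**2/3 - x/3 + 3/2 works: f is exactly (dF/du)*(du/dx) for that inner function.
Check: d/dx[sin(2*x**2/3 - x/3 + 3/2)] = 4*x*cos(2*x**2/3 - x/3 + 3/2)/3 - cos(2*x**2/3 - x/3 + 3/2)/3 = f(x).

F(x) = sin(2*x**2/3 - x/3 + 3/2) + C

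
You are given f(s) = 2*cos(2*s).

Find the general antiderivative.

Since d/ds undoes antidifferentiation here, F'(s) = f(s) is required of F(s).
Check: d/ds[sin(2*s)] = 2*cos(2*s) = f(s).

F(s) = sin(2*s) + C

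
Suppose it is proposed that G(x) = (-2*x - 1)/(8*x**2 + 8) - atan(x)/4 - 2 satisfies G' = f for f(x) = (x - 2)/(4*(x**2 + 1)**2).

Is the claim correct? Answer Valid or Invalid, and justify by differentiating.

Valid - the claim checks out under differentiation.

d/dx[G] = (x - 2)/(4*x**4 + 8*x**2 + 4)
This equals f(x) exactly, so the claim holds.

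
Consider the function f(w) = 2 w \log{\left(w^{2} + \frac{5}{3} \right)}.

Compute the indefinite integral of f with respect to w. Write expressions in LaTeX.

Any candidate F(w) must reproduce f(w) exactly when differentiated.
Check: d/dw[w^{2} \log{\left(w^{2} + \frac{5}{3} \right)} - w^{2} + \frac{5 \log{\left(3 w^{2} + 5 \right)}}{3}] = 2 w \log{\left(w^{2} + \frac{5}{3} \right)} = f(w).

F(w) = w^{2} \log{\left(w^{2} + \frac{5}{3} \right)} - w^{2} + \frac{5 \log{\left(3 w^{2} + 5 \right)}}{3} + C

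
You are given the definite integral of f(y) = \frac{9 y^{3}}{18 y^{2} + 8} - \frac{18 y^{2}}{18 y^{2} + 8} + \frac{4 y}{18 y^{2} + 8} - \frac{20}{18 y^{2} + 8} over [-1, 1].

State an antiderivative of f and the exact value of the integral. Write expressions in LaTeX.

The integrand splits into summands that can be handled one at a time.
F(y) = \frac{3 y^{2} - 12 y - 12 \operatorname{atan}{\left(\frac{3 y}{2} \right)} + 16}{12} is an antiderivative of f.
Check: d/dy[\frac{3 y^{2} - 12 y - 12 \operatorname{atan}{\left(\frac{3 y}{2} \right)} + 16}{12}] = \frac{9 y^{3} - 18 y^{2} + 4 y - 20}{18 y^{2} + 8}, which equals f(y).
F(1) = \frac{7}{12} - \operatorname{atan}{\left(\frac{3}{2} \right)}; F(-1) = \operatorname{atan}{\left(\frac{3}{2} \right)} + \frac{31}{12}.
Integral = F(1) - F(-1) = -2 - 2 \operatorname{atan}{\left(\frac{3}{2} \right)}.

Antiderivative: F(y) = \frac{3 y^{2} - 12 y - 12 \operatorname{atan}{\left(\frac{3 y}{2} \right)} + 16}{12}; value = -2 - 2 \operatorname{atan}{\left(\frac{3}{2} \right)}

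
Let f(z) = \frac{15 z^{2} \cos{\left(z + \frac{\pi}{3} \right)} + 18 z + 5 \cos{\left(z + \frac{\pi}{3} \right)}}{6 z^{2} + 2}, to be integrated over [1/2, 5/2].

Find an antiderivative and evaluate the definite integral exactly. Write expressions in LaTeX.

An antiderivative F(z) passes only if d/dz[F] lands on f(z) exactly.
F(z) = \frac{3 \log{\left(\frac{3 z^{2}}{2} + \frac{1}{2} \right)}}{2} + \frac{5 \sin{\left(z + \frac{\pi}{3} \right)}}{2} is an antiderivative of f.
Check: d/dz[\frac{3 \log{\left(\frac{3 z^{2}}{2} + \frac{1}{2} \right)}}{2} + \frac{5 \sin{\left(z + \frac{\pi}{3} \right)}}{2}] = \frac{15 z^{2} \cos{\left(z + \frac{\pi}{3} \right)} + 18 z + 5 \cos{\left(z + \frac{\pi}{3} \right)}}{6 z^{2} + 2} = f(z).
F(5/2) = \frac{5 \sin{\left(\frac{\pi}{3} + \frac{5}{2} \right)}}{2} + \frac{3 \log{\left(\frac{79}{8} \right)}}{2}; F(1/2) = \frac{3 \log{\left(\frac{7}{8} \right)}}{2} + \frac{5 \sin{\left(\frac{1}{2} + \frac{\pi}{3} \right)}}{2}.
Integral = F(5/2) - F(1/2) = - \frac{5 \sin{\left(\frac{1}{2} + \frac{\pi}{3} \right)}}{2} + \frac{5 \sin{\left(\frac{\pi}{3} + \frac{5}{2} \right)}}{2} - \frac{3 \log{\left(\frac{7}{8} \right)}}{2} + \frac{3 \log{\left(\frac{79}{8} \right)}}{2}.

Antiderivative: F(z) = \frac{3 \log{\left(\frac{3 z^{2}}{2} + \frac{1}{2} \right)}}{2} + \frac{5 \sin{\left(z + \frac{\pi}{3} \right)}}{2}; value = - \frac{5 \sin{\left(\frac{1}{2} + \frac{\pi}{3} \right)}}{2} + \frac{5 \sin{\left(\frac{\pi}{3} + \frac{5}{2} \right)}}{2} - \frac{3 \log{\left(\frac{7}{8} \right)}}{2} + \frac{3 \log{\left(\frac{79}{8} \right)}}{2}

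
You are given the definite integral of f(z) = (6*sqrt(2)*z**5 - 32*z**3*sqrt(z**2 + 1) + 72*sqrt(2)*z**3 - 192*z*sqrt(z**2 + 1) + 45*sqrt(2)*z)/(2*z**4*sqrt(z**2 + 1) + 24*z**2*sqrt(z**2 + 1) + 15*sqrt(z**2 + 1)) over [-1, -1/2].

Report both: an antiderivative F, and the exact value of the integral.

Whatever form F(z) takes, F'(z) = f(z) is non-negotiable.
F(z) = 3*sqrt(2)*sqrt(z**2 + 1) - 4*log(z**4/3 + 4*z**2 + 5/2) is an antiderivative of f.
Check: d/dz[3*sqrt(2)*sqrt(z**2 + 1) - 4*log(z**4/3 + 4*z**2 + 5/2)] = (6*sqrt(2)*z**5 - 32*z**3*sqrt(z**2 + 1) + 72*sqrt(2)*z**3 - 192*z*sqrt(z**2 + 1) + 45*sqrt(2)*z)/(2*z**4*sqrt(z**2 + 1) + 24*z**2*sqrt(z**2 + 1) + 15*sqrt(z**2 + 1)) = f(z).
F(-1/2) = -4*log(169/48) + 3*sqrt(10)/2; F(-1) = 6 - 4*log(41/6).
Integral = F(-1/2) - F(-1) = -6 - 4*log(169/48) + 3*sqrt(10)/2 + 4*log(41/6).

Antiderivative: F(z) = 3*sqrt(2)*sqrt(z**2 + 1) - 4*log(z**4/3 + 4*z**2 + 5/2); value = -6 - 4*log(169/48) + 3*sqrt(10)/2 + 4*log(41/6)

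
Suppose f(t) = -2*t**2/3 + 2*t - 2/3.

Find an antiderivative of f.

The integrand splits into summands that can be handled one at a time.
Check: d/dt[-2*t**3/9 + t**2 - 2*t/3] = -2*t**2/3 + 2*t - 2/3 = f(t).

An antiderivative is F(t) = -2*t**3/9 + t**2 - 2*t/3.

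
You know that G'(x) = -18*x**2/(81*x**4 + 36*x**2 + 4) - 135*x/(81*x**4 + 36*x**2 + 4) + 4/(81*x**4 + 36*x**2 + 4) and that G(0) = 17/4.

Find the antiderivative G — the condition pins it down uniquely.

Recognize the product-rule pattern: G'(x) = u'v + uv' with u = 1/(3*x**2 + 2/3), v = 2*x/3 + 5/2, so integration by parts undoes it.
A general antiderivative is (2*x/3 + 5/2)/(3*x**2 + 2/3) + C.
The condition gives C = 17/4 - (15/4) = 1/2.
So G(x) = 2*x/(9*x**2 + 2) + 1/2 + 5/(6*x**2 + 4/3).
Check: d/dx[2*x/(9*x**2 + 2) + 1/2 + 5/(6*x**2 + 4/3)] = (-18*x**2 - 135*x + 4)/(81*x**4 + 36*x**2 + 4), which equals G'(x).

G(x) = 2*x/(9*x**2 + 2) + 1/2 + 5/(6*x**2 + 4/3)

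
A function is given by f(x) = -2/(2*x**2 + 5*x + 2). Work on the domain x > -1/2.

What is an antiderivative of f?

Factor the denominator ((x + 2)*(2*x + 1)) and decompose: f = -4/(3*(2*x + 1)) + 2/(3*(x + 2)); each piece integrates to a log, atan, or power term.
Check: d/dx[-2*(log(x + 1/2) - log(x + 2))/3] = -2/(2*x**2 + 5*x + 2) = f(x).

An antiderivative is F(x) = -2*(log(x + 1/2) - log(x + 2))/3.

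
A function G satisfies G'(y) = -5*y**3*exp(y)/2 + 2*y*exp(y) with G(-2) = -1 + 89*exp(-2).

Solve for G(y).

Recognize the product-rule pattern: G'(y) = u'v + uv' with u = -5*y**3/2 + 15*y**2/2 - 13*y + 13, v = exp(y), so integration by parts undoes it.
A general antiderivative is (-5*y**3 + 15*y**2 - 26*y + 26)*exp(y)/2 + C.
The condition gives C = -1 + 89*exp(-2) - (89*exp(-2)) = -1.
So G(y) = -5*y**3*exp(y)/2 + 15*y**2*exp(y)/2 - 13*y*exp(y) + 13*exp(y) - 1.
Check: d/dy[-5*y**3*exp(y)/2 + 15*y**2*exp(y)/2 - 13*y*exp(y) + 13*exp(y) - 1] = -5*y**3*exp(y)/2 + 2*y*exp(y) = G'(y).

G(y) = -5*y**3*exp(y)/2 + 15*y**2*exp(y)/2 - 13*y*exp(y) + 13*exp(y) - 1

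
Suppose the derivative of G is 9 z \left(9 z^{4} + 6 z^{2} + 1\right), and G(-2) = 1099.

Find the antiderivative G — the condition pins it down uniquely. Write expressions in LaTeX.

G'(z) matches the chain-rule pattern g'(h)*h' with inner function h(z) = - 3 z^{2} - 1; substituting u = h(z) collapses the integral.
A general antiderivative is - \frac{\left(- 3 z^{2} - 1\right)^{3}}{2} + C.
The condition gives C = 1099 - (\frac{2197}{2}) = \frac{1}{2}.
So G(z) = \frac{27 z^{6}}{2} + \frac{27 z^{4}}{2} + \frac{9 z^{2}}{2} + 1.
Check: d/dz[\frac{27 z^{6}}{2} + \frac{27 z^{4}}{2} + \frac{9 z^{2}}{2} + 1] = 81 z^{5} + 54 z^{3} + 9 z, which equals G'(z).

G(z) = \frac{27 z^{6}}{2} + \frac{27 z^{4}}{2} + \frac{9 z^{2}}{2} + 1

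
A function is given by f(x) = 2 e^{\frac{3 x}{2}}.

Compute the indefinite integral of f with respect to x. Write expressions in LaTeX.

A first test for any F(x): its x-derivative must equal f(x) identically.
Check: d/dx[\frac{4 e^{\frac{3 x}{2}}}{3}] = 2 e^{\frac{3 x}{2}} = f(x).

F(x) = \frac{4 e^{\frac{3 x}{2}}}{3} + C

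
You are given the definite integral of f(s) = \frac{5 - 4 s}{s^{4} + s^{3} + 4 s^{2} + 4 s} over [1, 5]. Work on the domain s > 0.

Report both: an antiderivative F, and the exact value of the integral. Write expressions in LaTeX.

The denominator factors as s \left(s + 1\right) \left(s^{2} + 4\right); partial fractions split f into directly integrable pieces: \frac{11 s - 36}{20 \left(s^{2} + 4\right)} - \frac{9}{5 \left(s + 1\right)} + \frac{5}{4 s}.
F(s) = \frac{5 \log{\left(s \right)}}{4} - \frac{9 \log{\left(s + 1 \right)}}{5} + \frac{11 \log{\left(s^{2} + 4 \right)}}{40} - \frac{9 \operatorname{atan}{\left(\frac{s}{2} \right)}}{10} is an antiderivative of f.
Check: d/ds[\frac{5 \log{\left(s \right)}}{4} - \frac{9 \log{\left(s + 1 \right)}}{5} + \frac{11 \log{\left(s^{2} + 4 \right)}}{40} - \frac{9 \operatorname{atan}{\left(\frac{s}{2} \right)}}{10}] = \frac{5 - 4 s}{s^{4} + s^{3} + 4 s^{2} + 4 s} = f(s).
F(5) = - \frac{9 \log{\left(6 \right)}}{5} - \frac{9 \operatorname{atan}{\left(\frac{5}{2} \right)}}{10} + \frac{11 \log{\left(29 \right)}}{40} + \frac{5 \log{\left(5 \right)}}{4}; F(1) = - \frac{9 \log{\left(2 \right)}}{5} - \frac{9 \operatorname{atan}{\left(\frac{1}{2} \right)}}{10} + \frac{11 \log{\left(5 \right)}}{40}.
Integral = F(5) - F(1) = - \frac{9 \log{\left(6 \right)}}{5} - \frac{9 \operatorname{atan}{\left(\frac{5}{2} \right)}}{10} + \frac{9 \operatorname{atan}{\left(\frac{1}{2} \right)}}{10} + \frac{11 \log{\left(29 \right)}}{40} + \frac{9 \log{\left(2 \right)}}{5} + \frac{39 \log{\left(5 \right)}}{40}.

Antiderivative: F(s) = \frac{5 \log{\left(s \right)}}{4} - \frac{9 \log{\left(s + 1 \right)}}{5} + \frac{11 \log{\left(s^{2} + 4 \right)}}{40} - \frac{9 \operatorname{atan}{\left(\frac{s}{2} \right)}}{10}; value = - \frac{9 \log{\left(6 \right)}}{5} - \frac{9 \operatorname{atan}{\left(\frac{5}{2} \right)}}{10} + \frac{9 \operatorname{atan}{\left(\frac{1}{2} \right)}}{10} + \frac{11 \log{\left(29 \right)}}{40} + \frac{9 \log{\left(2 \right)}}{5} + \frac{39 \log{\left(5 \right)}}{40}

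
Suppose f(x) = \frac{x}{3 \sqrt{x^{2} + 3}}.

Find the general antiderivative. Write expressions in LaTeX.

F(x) = \frac{\sqrt{x^{2} + 3}}{3} + C

f matches the chain-rule pattern g'(h)*h' with inner function h(x) = x^{2} + 3; substituting u = h(x) collapses the integral.
Check: d/dx[\frac{\sqrt{x^{2} + 3}}{3}] = \frac{x}{3 \sqrt{x^{2} + 3}} = f(x).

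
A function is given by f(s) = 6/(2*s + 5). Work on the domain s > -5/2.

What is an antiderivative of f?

Differentiate the proposed F(s) back; it has to land on f(s) exactly.
Check: d/ds[3*log(2*s + 5)] = 6/(2*s + 5) = f(s).

An antiderivative is F(s) = 3*log(2*s + 5).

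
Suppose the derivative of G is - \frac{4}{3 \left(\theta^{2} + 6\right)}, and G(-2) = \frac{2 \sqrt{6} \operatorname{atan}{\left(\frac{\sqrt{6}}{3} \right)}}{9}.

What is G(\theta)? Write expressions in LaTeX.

Recover the given G'(\theta) by differentiating a candidate G(\theta); any mismatch rules it out.
A general antiderivative is - \frac{2 \sqrt{6} \operatorname{atan}{\left(\frac{\sqrt{6} \theta}{6} \right)}}{9} + C.
The condition gives C = \frac{2 \sqrt{6} \operatorname{atan}{\left(\frac{\sqrt{6}}{3} \right)}}{9} - (\frac{2 \sqrt{6} \operatorname{atan}{\left(\frac{\sqrt{6}}{3} \right)}}{9}) = 0.
So G(\theta) = - \frac{2 \sqrt{6} \operatorname{atan}{\left(\frac{\sqrt{6} \theta}{6} \right)}}{9}.
Check: d/d\theta[- \frac{2 \sqrt{6} \operatorname{atan}{\left(\frac{\sqrt{6} \theta}{6} \right)}}{9}] = - \frac{4}{3 \theta^{2} + 18}, which equals G'(\theta).

G(\theta) = - \frac{2 \sqrt{6} \operatorname{atan}{\left(\frac{\sqrt{6} \theta}{6} \right)}}{9}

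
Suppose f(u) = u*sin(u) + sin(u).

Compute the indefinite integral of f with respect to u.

F(u) = -u*cos(u) + sin(u) - cos(u) + C

Integrate term by term and add the pieces.
Check: d/du[-u*cos(u) + sin(u) - cos(u)] = u*sin(u) + sin(u) = f(u).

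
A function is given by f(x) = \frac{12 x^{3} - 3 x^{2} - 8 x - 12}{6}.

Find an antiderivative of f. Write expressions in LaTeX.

An antiderivative is F(x) = \frac{x \left(3 x^{3} - x^{2} - 4 x - 12\right)}{6}.

For F(x) to be correct the identity F'(x) - f(x) = 0 must hold.
Check: d/dx[\frac{x \left(3 x^{3} - x^{2} - 4 x - 12\right)}{6}] = 2 x^{3} - \frac{x^{2}}{2} - \frac{4 x}{3} - 2, which equals f(x).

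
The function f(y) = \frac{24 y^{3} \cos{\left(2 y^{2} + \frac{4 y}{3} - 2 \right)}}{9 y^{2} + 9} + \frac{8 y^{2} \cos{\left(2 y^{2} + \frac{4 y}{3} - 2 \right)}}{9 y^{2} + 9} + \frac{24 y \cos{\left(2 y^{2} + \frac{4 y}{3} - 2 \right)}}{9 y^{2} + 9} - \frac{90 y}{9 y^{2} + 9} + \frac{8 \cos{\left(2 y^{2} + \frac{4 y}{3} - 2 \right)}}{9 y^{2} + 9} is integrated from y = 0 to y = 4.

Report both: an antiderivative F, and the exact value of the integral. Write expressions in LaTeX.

Integrate term by term and add the pieces.
F(y) = - 5 \log{\left(y^{2} + 1 \right)} + \frac{2 \sin{\left(2 y^{2} + \frac{4 y}{3} - 2 \right)}}{3} is an antiderivative of f.
Check: d/dy[- 5 \log{\left(y^{2} + 1 \right)} + \frac{2 \sin{\left(2 y^{2} + \frac{4 y}{3} - 2 \right)}}{3}] = \frac{24 y^{3} \cos{\left(2 y^{2} + \frac{4 y}{3} - 2 \right)} + 8 y^{2} \cos{\left(2 y^{2} + \frac{4 y}{3} - 2 \right)} + 24 y \cos{\left(2 y^{2} + \frac{4 y}{3} - 2 \right)} - 90 y + 8 \cos{\left(2 y^{2} + \frac{4 y}{3} - 2 \right)}}{9 y^{2} + 9}, which equals f(y).
F(4) = - 5 \log{\left(17 \right)} + \frac{2 \sin{\left(\frac{106}{3} \right)}}{3}; F(0) = - \frac{2 \sin{\left(2 \right)}}{3}.
Integral = F(4) - F(0) = - 5 \log{\left(17 \right)} + \frac{2 \sin{\left(\frac{106}{3} \right)}}{3} + \frac{2 \sin{\left(2 \right)}}{3}.

Antiderivative: F(y) = - 5 \log{\left(y^{2} + 1 \right)} + \frac{2 \sin{\left(2 y^{2} + \frac{4 y}{3} - 2 \right)}}{3}; value = - 5 \log{\left(17 \right)} + \frac{2 \sin{\left(\frac{106}{3} \right)}}{3} + \frac{2 \sin{\left(2 \right)}}{3}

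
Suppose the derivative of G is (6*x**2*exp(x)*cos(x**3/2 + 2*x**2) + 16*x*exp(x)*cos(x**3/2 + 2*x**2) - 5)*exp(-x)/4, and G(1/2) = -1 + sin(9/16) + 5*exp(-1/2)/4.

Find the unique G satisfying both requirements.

Recover the given G'(x) by differentiating a candidate G(x); any mismatch rules it out.
A general antiderivative is sin(x**3/2 + 2*x**2) + 5*exp(-x)/4 + C.
The condition gives C = -1 + sin(9/16) + 5*exp(-1/2)/4 - (sin(9/16) + 5*exp(-1/2)/4) = -1.
So G(x) = sin(x**3/2 + 2*x**2) - 1 + 5*exp(-x)/4.
Check: d/dx[sin(x**3/2 + 2*x**2) - 1 + 5*exp(-x)/4] = (6*x**2*exp(x)*cos(x**3/2 + 2*x**2) + 16*x*exp(x)*cos(x**3/2 + 2*x**2) - 5)*exp(-x)/4 = G'(x).

G(x) = sin(x**3/2 + 2*x**2) - 1 + 5*exp(-x)/4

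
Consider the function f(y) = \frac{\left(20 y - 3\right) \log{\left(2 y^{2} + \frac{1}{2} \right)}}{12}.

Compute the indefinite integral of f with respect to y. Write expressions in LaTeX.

Recover f(y) by differentiating a candidate F(y); any mismatch rules it out.
Check: d/dy[\frac{5 y^{2} \log{\left(2 y^{2} + \frac{1}{2} \right)}}{6} - \frac{5 y^{2}}{6} - \frac{y \log{\left(2 y^{2} + \frac{1}{2} \right)}}{4} + \frac{y}{2} + \frac{5 \log{\left(y^{2} + \frac{1}{4} \right)}}{24} - \frac{\operatorname{atan}{\left(2 y \right)}}{4}] = \frac{5 y \log{\left(2 y^{2} + \frac{1}{2} \right)}}{3} - \frac{\log{\left(2 y^{2} + \frac{1}{2} \right)}}{4}, which equals f(y).

F(y) = \frac{5 y^{2} \log{\left(2 y^{2} + \frac{1}{2} \right)}}{6} - \frac{5 y^{2}}{6} - \frac{y \log{\left(2 y^{2} + \frac{1}{2} \right)}}{4} + \frac{y}{2} + \frac{5 \log{\left(y^{2} + \frac{1}{4} \right)}}{24} - \frac{\operatorname{atan}{\left(2 y \right)}}{4} + C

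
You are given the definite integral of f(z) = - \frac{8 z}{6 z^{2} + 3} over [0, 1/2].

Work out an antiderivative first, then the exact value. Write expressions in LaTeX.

Antiderivative: F(z) = - \frac{2 \log{\left(2 z^{2} + 1 \right)}}{3}; value = - \frac{2 \log{\left(\frac{3}{2} \right)}}{3}

f matches the chain-rule pattern g'(h)*h' with inner function h(z) = 2 z^{2} + 1; substituting u = h(z) collapses the integral.
F(z) = - \frac{2 \log{\left(2 z^{2} + 1 \right)}}{3} is an antiderivative of f.
Check: d/dz[- \frac{2 \log{\left(2 z^{2} + 1 \right)}}{3}] = - \frac{8 z}{6 z^{2} + 3} = f(z).
F(1/2) = - \frac{2 \log{\left(\frac{3}{2} \right)}}{3}; F(0) = 0.
Integral = F(1/2) - F(0) = - \frac{2 \log{\left(\frac{3}{2} \right)}}{3}.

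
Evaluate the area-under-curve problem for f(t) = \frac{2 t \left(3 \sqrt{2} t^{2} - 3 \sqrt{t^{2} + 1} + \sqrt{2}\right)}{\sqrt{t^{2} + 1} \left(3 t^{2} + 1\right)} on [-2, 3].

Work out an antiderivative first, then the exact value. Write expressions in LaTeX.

Antiderivative: F(t) = 2 \sqrt{2 t^{2} + 2} - \log{\left(t^{2} + \frac{1}{3} \right)}; value = - 2 \sqrt{10} - \log{\left(\frac{28}{3} \right)} + \log{\left(\frac{13}{3} \right)} + 4 \sqrt{5}

An antiderivative F(t) passes only if d/dt[F] lands on f(t) exactly.
F(t) = 2 \sqrt{2 t^{2} + 2} - \log{\left(t^{2} + \frac{1}{3} \right)} is an antiderivative of f.
Check: d/dt[2 \sqrt{2 t^{2} + 2} - \log{\left(t^{2} + \frac{1}{3} \right)}] = \frac{6 \sqrt{2} t^{3} - 6 t \sqrt{t^{2} + 1} + 2 \sqrt{2} t}{3 t^{2} \sqrt{t^{2} + 1} + \sqrt{t^{2} + 1}}, which equals f(t).
F(3) = - \log{\left(\frac{28}{3} \right)} + 4 \sqrt{5}; F(-2) = - \log{\left(\frac{13}{3} \right)} + 2 \sqrt{10}.
Integral = F(3) - F(-2) = - 2 \sqrt{10} - \log{\left(\frac{28}{3} \right)} + \log{\left(\frac{13}{3} \right)} + 4 \sqrt{5}.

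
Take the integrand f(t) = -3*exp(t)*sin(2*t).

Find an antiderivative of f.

An antiderivative is F(t) = 3*(-sin(2*t) + 2*cos(2*t))*exp(t)/5.

For F(t) to be correct the identity F'(t) - f(t) = 0 must hold.
Check: d/dt[3*(-sin(2*t) + 2*cos(2*t))*exp(t)/5] = -3*exp(t)*sin(2*t) = f(t).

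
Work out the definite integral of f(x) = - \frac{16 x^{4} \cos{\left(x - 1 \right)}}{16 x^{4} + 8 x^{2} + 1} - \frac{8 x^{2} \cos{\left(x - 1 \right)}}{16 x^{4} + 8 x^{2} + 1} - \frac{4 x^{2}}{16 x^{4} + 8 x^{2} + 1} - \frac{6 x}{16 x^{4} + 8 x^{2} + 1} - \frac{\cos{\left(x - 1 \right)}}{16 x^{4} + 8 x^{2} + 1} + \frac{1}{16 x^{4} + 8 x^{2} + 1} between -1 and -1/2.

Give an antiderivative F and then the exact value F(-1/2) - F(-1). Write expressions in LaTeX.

Antiderivative: F(x) = \frac{4 x - 4 \left(4 x^{2} + 1\right) \sin{\left(x - 1 \right)} + 3}{4 \left(4 x^{2} + 1\right)}; value = - \sin{\left(2 \right)} + \frac{7}{40} + \sin{\left(\frac{3}{2} \right)}

Integrate term by term and add the pieces.
F(x) = \frac{4 x - 4 \left(4 x^{2} + 1\right) \sin{\left(x - 1 \right)} + 3}{4 \left(4 x^{2} + 1\right)} is an antiderivative of f.
Check: d/dx[\frac{4 x - 4 \left(4 x^{2} + 1\right) \sin{\left(x - 1 \right)} + 3}{4 \left(4 x^{2} + 1\right)}] = \frac{- 16 x^{4} \cos{\left(x - 1 \right)} - 8 x^{2} \cos{\left(x - 1 \right)} - 4 x^{2} - 6 x - \cos{\left(x - 1 \right)} + 1}{16 x^{4} + 8 x^{2} + 1}, which equals f(x).
F(-1/2) = \frac{1}{8} + \sin{\left(\frac{3}{2} \right)}; F(-1) = - \frac{1}{20} + \sin{\left(2 \right)}.
Integral = F(-1/2) - F(-1) = - \sin{\left(2 \right)} + \frac{7}{40} + \sin{\left(\frac{3}{2} \right)}.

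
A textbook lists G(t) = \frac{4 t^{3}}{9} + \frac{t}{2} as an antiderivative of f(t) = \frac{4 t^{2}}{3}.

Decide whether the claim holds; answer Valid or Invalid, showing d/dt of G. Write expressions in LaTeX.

d/dt[G] = \frac{4 t^{2}}{3} + \frac{1}{2}
d/dt[G] - f(t) = \frac{1}{2} != 0.

Invalid: d/dt[G] - f = \frac{1}{2}, which is not 0.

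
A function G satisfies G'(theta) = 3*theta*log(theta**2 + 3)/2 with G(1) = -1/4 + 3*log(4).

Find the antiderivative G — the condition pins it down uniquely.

G(theta) = 3*theta**2*log(theta**2 + 3)/4 - 3*theta**2/4 + 9*log(theta**2 + 3)/4 + 1/2

Recover the given G'(theta) by differentiating a candidate G(theta); any mismatch rules it out.
A general antiderivative is 3*theta**2*log(theta**2 + 3)/4 - 3*theta**2/4 + 9*log(theta**2 + 3)/4 + C.
The condition gives C = -1/4 + 3*log(4) - (-3/4 + 3*log(4)) = 1/2.
So G(theta) = 3*theta**2*log(theta**2 + 3)/4 - 3*theta**2/4 + 9*log(theta**2 + 3)/4 + 1/2.
Check: d/dtheta[3*theta**2*log(theta**2 + 3)/4 - 3*theta**2/4 + 9*log(theta**2 + 3)/4 + 1/2] = 3*theta*log(theta**2 + 3)/2 = G'(theta).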